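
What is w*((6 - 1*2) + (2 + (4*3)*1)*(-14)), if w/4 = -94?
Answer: 72192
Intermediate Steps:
w = -376 (w = 4*(-94) = -376)
w*((6 - 1*2) + (2 + (4*3)*1)*(-14)) = -376*((6 - 1*2) + (2 + (4*3)*1)*(-14)) = -376*((6 - 2) + (2 + 12*1)*(-14)) = -376*(4 + (2 + 12)*(-14)) = -376*(4 + 14*(-14)) = -376*(4 - 196) = -376*(-192) = 72192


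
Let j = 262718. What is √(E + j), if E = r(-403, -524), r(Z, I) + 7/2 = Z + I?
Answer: 15*√4654/2 ≈ 511.65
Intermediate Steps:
r(Z, I) = -7/2 + I + Z (r(Z, I) = -7/2 + (Z + I) = -7/2 + (I + Z) = -7/2 + I + Z)
E = -1861/2 (E = -7/2 - 524 - 403 = -1861/2 ≈ -930.50)
√(E + j) = √(-1861/2 + 262718) = √(523575/2) = 15*√4654/2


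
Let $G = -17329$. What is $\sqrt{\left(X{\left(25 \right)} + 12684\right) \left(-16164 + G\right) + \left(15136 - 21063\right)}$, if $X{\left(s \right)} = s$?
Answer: $12 i \sqrt{2956031} \approx 20632.0 i$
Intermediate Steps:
$\sqrt{\left(X{\left(25 \right)} + 12684\right) \left(-16164 + G\right) + \left(15136 - 21063\right)} = \sqrt{\left(25 + 12684\right) \left(-16164 - 17329\right) + \left(15136 - 21063\right)} = \sqrt{12709 \left(-33493\right) + \left(15136 - 21063\right)} = \sqrt{-425662537 - 5927} = \sqrt{-425668464} = 12 i \sqrt{2956031}$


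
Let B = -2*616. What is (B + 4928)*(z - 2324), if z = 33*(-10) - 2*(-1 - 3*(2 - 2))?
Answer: -9801792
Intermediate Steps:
B = -1232
z = -328 (z = -330 - 2*(-1 - 3*0) = -330 - 2*(-1 + 0) = -330 - 2*(-1) = -330 + 2 = -328)
(B + 4928)*(z - 2324) = (-1232 + 4928)*(-328 - 2324) = 3696*(-2652) = -9801792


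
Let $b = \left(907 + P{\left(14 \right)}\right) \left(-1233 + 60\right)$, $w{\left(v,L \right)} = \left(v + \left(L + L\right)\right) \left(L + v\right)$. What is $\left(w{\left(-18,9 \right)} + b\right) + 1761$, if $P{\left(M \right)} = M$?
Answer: $-1078572$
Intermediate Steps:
$w{\left(v,L \right)} = \left(L + v\right) \left(v + 2 L\right)$ ($w{\left(v,L \right)} = \left(v + 2 L\right) \left(L + v\right) = \left(L + v\right) \left(v + 2 L\right)$)
$b = -1080333$ ($b = \left(907 + 14\right) \left(-1233 + 60\right) = 921 \left(-1173\right) = -1080333$)
$\left(w{\left(-18,9 \right)} + b\right) + 1761 = \left(\left(\left(-18\right)^{2} + 2 \cdot 9^{2} + 3 \cdot 9 \left(-18\right)\right) - 1080333\right) + 1761 = \left(\left(324 + 2 \cdot 81 - 486\right) - 1080333\right) + 1761 = \left(\left(324 + 162 - 486\right) - 1080333\right) + 1761 = \left(0 - 1080333\right) + 1761 = -1080333 + 1761 = -1078572$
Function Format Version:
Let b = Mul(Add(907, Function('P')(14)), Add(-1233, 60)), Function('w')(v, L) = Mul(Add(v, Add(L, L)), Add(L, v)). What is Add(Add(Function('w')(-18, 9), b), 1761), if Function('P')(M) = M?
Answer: -1078572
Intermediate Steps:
Function('w')(v, L) = Mul(Add(L, v), Add(v, Mul(2, L))) (Function('w')(v, L) = Mul(Add(v, Mul(2, L)), Add(L, v)) = Mul(Add(L, v), Add(v, Mul(2, L))))
b = -1080333 (b = Mul(Add(907, 14), Add(-1233, 60)) = Mul(921, -1173) = -1080333)
Add(Add(Function('w')(-18, 9), b), 1761) = Add(Add(Add(Pow(-18, 2), Mul(2, Pow(9, 2)), Mul(3, 9, -18)), -1080333), 1761) = Add(Add(Add(324, Mul(2, 81), -486), -1080333), 1761) = Add(Add(Add(324, 162, -486), -1080333), 1761) = Add(Add(0, -1080333), 1761) = Add(-1080333, 1761) = -1078572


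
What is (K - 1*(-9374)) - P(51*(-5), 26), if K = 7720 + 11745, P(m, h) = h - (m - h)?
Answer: 28532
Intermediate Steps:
P(m, h) = -m + 2*h (P(m, h) = h + (h - m) = -m + 2*h)
K = 19465
(K - 1*(-9374)) - P(51*(-5), 26) = (19465 - 1*(-9374)) - (-51*(-5) + 2*26) = (19465 + 9374) - (-1*(-255) + 52) = 28839 - (255 + 52) = 28839 - 1*307 = 28839 - 307 = 28532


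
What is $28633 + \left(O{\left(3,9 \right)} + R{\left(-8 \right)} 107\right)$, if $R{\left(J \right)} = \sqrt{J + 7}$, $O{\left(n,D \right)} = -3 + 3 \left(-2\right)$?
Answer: $28624 + 107 i \approx 28624.0 + 107.0 i$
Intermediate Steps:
$O{\left(n,D \right)} = -9$ ($O{\left(n,D \right)} = -3 - 6 = -9$)
$R{\left(J \right)} = \sqrt{7 + J}$
$28633 + \left(O{\left(3,9 \right)} + R{\left(-8 \right)} 107\right) = 28633 - \left(9 - \sqrt{7 - 8} \cdot 107\right) = 28633 - \left(9 - \sqrt{-1} \cdot 107\right) = 28633 - \left(9 - i 107\right) = 28633 - \left(9 - 107 i\right) = 28624 + 107 i$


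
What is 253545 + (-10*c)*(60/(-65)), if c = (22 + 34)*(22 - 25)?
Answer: 3275925/13 ≈ 2.5199e+5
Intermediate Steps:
c = -168 (c = 56*(-3) = -168)
253545 + (-10*c)*(60/(-65)) = 253545 + (-10*(-168))*(60/(-65)) = 253545 + 1680*(60*(-1/65)) = 253545 + 1680*(-12/13) = 253545 - 20160/13 = 3275925/13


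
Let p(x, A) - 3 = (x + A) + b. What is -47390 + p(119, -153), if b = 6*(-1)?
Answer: -47427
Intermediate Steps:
b = -6
p(x, A) = -3 + A + x (p(x, A) = 3 + ((x + A) - 6) = 3 + ((A + x) - 6) = 3 + (-6 + A + x) = -3 + A + x)
-47390 + p(119, -153) = -47390 + (-3 - 153 + 119) = -47390 - 37 = -47427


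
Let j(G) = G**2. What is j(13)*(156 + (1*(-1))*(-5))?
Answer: 27209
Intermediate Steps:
j(13)*(156 + (1*(-1))*(-5)) = 13**2*(156 + (1*(-1))*(-5)) = 169*(156 - 1*(-5)) = 169*(156 + 5) = 169*161 = 27209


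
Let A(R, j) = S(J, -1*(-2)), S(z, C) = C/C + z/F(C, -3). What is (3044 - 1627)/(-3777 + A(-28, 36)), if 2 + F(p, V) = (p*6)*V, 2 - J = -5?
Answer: -53846/143495 ≈ -0.37525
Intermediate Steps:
J = 7 (J = 2 - 1*(-5) = 2 + 5 = 7)
F(p, V) = -2 + 6*V*p (F(p, V) = -2 + (p*6)*V = -2 + (6*p)*V = -2 + 6*V*p)
S(z, C) = 1 + z/(-2 - 18*C) (S(z, C) = C/C + z/(-2 + 6*(-3)*C) = 1 + z/(-2 - 18*C))
A(R, j) = 31/38 (A(R, j) = (2 - 1*7 + 18*(-1*(-2)))/(2*(1 + 9*(-1*(-2)))) = (2 - 7 + 18*2)/(2*(1 + 9*2)) = (2 - 7 + 36)/(2*(1 + 18)) = (½)*31/19 = (½)*(1/19)*31 = 31/38)
(3044 - 1627)/(-3777 + A(-28, 36)) = (3044 - 1627)/(-3777 + 31/38) = 1417/(-143495/38) = 1417*(-38/143495) = -53846/143495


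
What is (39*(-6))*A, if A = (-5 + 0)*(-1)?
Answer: -1170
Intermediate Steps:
A = 5 (A = -5*(-1) = 5)
(39*(-6))*A = (39*(-6))*5 = -234*5 = -1170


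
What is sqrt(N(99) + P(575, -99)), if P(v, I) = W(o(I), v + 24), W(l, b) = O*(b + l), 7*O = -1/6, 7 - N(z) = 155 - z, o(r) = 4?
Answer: I*sqrt(12418)/14 ≈ 7.9597*I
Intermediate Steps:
N(z) = -148 + z (N(z) = 7 - (155 - z) = 7 + (-155 + z) = -148 + z)
O = -1/42 (O = (-1/6)/7 = (-1*1/6)/7 = (1/7)*(-1/6) = -1/42 ≈ -0.023810)
W(l, b) = -b/42 - l/42 (W(l, b) = -(b + l)/42 = -b/42 - l/42)
P(v, I) = -2/3 - v/42 (P(v, I) = -(v + 24)/42 - 1/42*4 = -(24 + v)/42 - 2/21 = (-4/7 - v/42) - 2/21 = -2/3 - v/42)
sqrt(N(99) + P(575, -99)) = sqrt((-148 + 99) + (-2/3 - 1/42*575)) = sqrt(-49 + (-2/3 - 575/42)) = sqrt(-49 - 201/14) = sqrt(-887/14) = I*sqrt(12418)/14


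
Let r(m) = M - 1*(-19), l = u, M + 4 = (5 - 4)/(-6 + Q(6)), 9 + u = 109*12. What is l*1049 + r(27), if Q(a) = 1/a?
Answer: 47693304/35 ≈ 1.3627e+6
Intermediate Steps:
u = 1299 (u = -9 + 109*12 = -9 + 1308 = 1299)
M = -146/35 (M = -4 + (5 - 4)/(-6 + 1/6) = -4 + 1/(-6 + ⅙) = -4 + 1/(-35/6) = -4 + 1*(-6/35) = -4 - 6/35 = -146/35 ≈ -4.1714)
l = 1299
r(m) = 519/35 (r(m) = -146/35 - 1*(-19) = -146/35 + 19 = 519/35)
l*1049 + r(27) = 1299*1049 + 519/35 = 1362651 + 519/35 = 47693304/35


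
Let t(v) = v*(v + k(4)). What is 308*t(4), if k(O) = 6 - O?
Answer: 7392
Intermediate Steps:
t(v) = v*(2 + v) (t(v) = v*(v + (6 - 1*4)) = v*(v + (6 - 4)) = v*(v + 2) = v*(2 + v))
308*t(4) = 308*(4*(2 + 4)) = 308*(4*6) = 308*24 = 7392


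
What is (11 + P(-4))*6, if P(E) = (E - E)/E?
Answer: 66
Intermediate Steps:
P(E) = 0 (P(E) = 0/E = 0)
(11 + P(-4))*6 = (11 + 0)*6 = 11*6 = 66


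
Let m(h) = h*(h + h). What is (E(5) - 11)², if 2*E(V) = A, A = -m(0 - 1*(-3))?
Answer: 400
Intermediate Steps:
m(h) = 2*h² (m(h) = h*(2*h) = 2*h²)
A = -18 (A = -2*(0 - 1*(-3))² = -2*(0 + 3)² = -2*3² = -2*9 = -1*18 = -18)
E(V) = -9 (E(V) = (½)*(-18) = -9)
(E(5) - 11)² = (-9 - 11)² = (-20)² = 400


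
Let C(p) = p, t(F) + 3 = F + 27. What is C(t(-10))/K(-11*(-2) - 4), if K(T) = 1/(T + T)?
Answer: 504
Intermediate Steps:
K(T) = 1/(2*T)
t(F) = 24 + F (t(F) = -3 + (F + 27) = -3 + (27 + F) = 24 + F)
C(t(-10))/K(-11*(-2) - 4) = (24 - 10)/((1/(2*(-11*(-2) - 4)))) = 14/((1/(2*(22 - 4)))) = 14/(((½)/18)) = 14/(((½)*(1/18))) = 14/(1/36) = 14*36 = 504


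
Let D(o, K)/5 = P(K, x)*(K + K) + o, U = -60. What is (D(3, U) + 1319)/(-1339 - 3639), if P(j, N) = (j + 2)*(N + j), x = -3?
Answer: 1095533/2489 ≈ 440.15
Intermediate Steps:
P(j, N) = (2 + j)*(N + j)
D(o, K) = 5*o + 10*K*(-6 + K² - K) (D(o, K) = 5*((K² + 2*(-3) + 2*K - 3*K)*(K + K) + o) = 5*((K² - 6 + 2*K - 3*K)*(2*K) + o) = 5*((-6 + K² - K)*(2*K) + o) = 5*(2*K*(-6 + K² - K) + o) = 5*(o + 2*K*(-6 + K² - K)) = 5*o + 10*K*(-6 + K² - K))
(D(3, U) + 1319)/(-1339 - 3639) = ((5*3 - 10*(-60)*(6 - 60 - 1*(-60)²)) + 1319)/(-1339 - 3639) = ((15 - 10*(-60)*(6 - 60 - 1*3600)) + 1319)/(-4978) = ((15 - 10*(-60)*(6 - 60 - 3600)) + 1319)*(-1/4978) = ((15 - 10*(-60)*(-3654)) + 1319)*(-1/4978) = ((15 - 2192400) + 1319)*(-1/4978) = (-2192385 + 1319)*(-1/4978) = -2191066*(-1/4978) = 1095533/2489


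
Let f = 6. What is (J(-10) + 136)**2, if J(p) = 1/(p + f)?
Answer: 294849/16 ≈ 18428.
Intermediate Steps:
J(p) = 1/(6 + p) (J(p) = 1/(p + 6) = 1/(6 + p))
(J(-10) + 136)**2 = (1/(6 - 10) + 136)**2 = (1/(-4) + 136)**2 = (-1/4 + 136)**2 = (543/4)**2 = 294849/16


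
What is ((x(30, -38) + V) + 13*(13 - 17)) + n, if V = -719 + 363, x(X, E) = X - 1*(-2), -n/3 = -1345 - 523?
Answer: 5228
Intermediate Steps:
n = 5604 (n = -3*(-1345 - 523) = -3*(-1868) = 5604)
x(X, E) = 2 + X (x(X, E) = X + 2 = 2 + X)
V = -356
((x(30, -38) + V) + 13*(13 - 17)) + n = (((2 + 30) - 356) + 13*(13 - 17)) + 5604 = ((32 - 356) + 13*(-4)) + 5604 = (-324 - 52) + 5604 = -376 + 5604 = 5228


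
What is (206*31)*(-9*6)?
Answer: -344844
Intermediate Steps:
(206*31)*(-9*6) = 6386*(-54) = -344844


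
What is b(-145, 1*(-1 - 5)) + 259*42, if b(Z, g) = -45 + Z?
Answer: 10688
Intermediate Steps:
b(-145, 1*(-1 - 5)) + 259*42 = (-45 - 145) + 259*42 = -190 + 10878 = 10688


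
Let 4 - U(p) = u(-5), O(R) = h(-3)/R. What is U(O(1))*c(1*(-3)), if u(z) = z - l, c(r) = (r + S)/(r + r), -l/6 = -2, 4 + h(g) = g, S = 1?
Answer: 7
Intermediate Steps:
h(g) = -4 + g
l = 12 (l = -6*(-2) = 12)
c(r) = (1 + r)/(2*r) (c(r) = (r + 1)/(r + r) = (1 + r)/((2*r)) = (1 + r)*(1/(2*r)) = (1 + r)/(2*r))
u(z) = -12 + z (u(z) = z - 1*12 = z - 12 = -12 + z)
O(R) = -7/R (O(R) = (-4 - 3)/R = -7/R)
U(p) = 21 (U(p) = 4 - (-12 - 5) = 4 - 1*(-17) = 4 + 17 = 21)
U(O(1))*c(1*(-3)) = 21*((1 + 1*(-3))/(2*((1*(-3))))) = 21*((½)*(1 - 3)/(-3)) = 21*((½)*(-⅓)*(-2)) = 21*(⅓) = 7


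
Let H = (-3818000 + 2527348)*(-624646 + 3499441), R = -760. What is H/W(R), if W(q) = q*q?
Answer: -9764105043/1520 ≈ -6.4238e+6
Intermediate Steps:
H = -3710359916340 (H = -1290652*2874795 = -3710359916340)
W(q) = q²
H/W(R) = -3710359916340/((-760)²) = -3710359916340/577600 = -3710359916340*1/577600 = -9764105043/1520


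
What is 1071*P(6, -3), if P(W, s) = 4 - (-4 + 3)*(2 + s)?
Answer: 3213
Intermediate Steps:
P(W, s) = 6 + s (P(W, s) = 4 - (-1)*(2 + s) = 4 - (-2 - s) = 4 + (2 + s) = 6 + s)
1071*P(6, -3) = 1071*(6 - 3) = 1071*3 = 3213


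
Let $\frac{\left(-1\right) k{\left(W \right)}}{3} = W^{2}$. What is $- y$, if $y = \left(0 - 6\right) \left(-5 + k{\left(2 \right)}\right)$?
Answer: $-102$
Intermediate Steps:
$k{\left(W \right)} = - 3 W^{2}$
$y = 102$ ($y = \left(0 - 6\right) \left(-5 - 3 \cdot 2^{2}\right) = - 6 \left(-5 - 12\right) = \left(-6\right) \left(-17\right) = 102$)
$- y = \left(-1\right) 102 = -102$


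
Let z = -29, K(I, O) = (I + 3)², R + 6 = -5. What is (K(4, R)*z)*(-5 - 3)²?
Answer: -90944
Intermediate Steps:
R = -11 (R = -6 - 5 = -11)
K(I, O) = (3 + I)²
(K(4, R)*z)*(-5 - 3)² = ((3 + 4)²*(-29))*(-5 - 3)² = (7²*(-29))*(-8)² = (49*(-29))*64 = -1421*64 = -90944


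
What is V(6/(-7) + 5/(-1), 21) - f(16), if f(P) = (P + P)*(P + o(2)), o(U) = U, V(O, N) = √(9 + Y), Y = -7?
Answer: -576 + √2 ≈ -574.59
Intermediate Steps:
V(O, N) = √2 (V(O, N) = √(9 - 7) = √2)
f(P) = 2*P*(2 + P) (f(P) = (P + P)*(P + 2) = (2*P)*(2 + P) = 2*P*(2 + P))
V(6/(-7) + 5/(-1), 21) - f(16) = √2 - 2*16*(2 + 16) = √2 - 2*16*18 = √2 - 1*576 = √2 - 576 = -576 + √2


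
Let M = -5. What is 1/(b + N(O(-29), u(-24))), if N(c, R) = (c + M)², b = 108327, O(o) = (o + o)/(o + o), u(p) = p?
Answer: 1/108343 ≈ 9.2299e-6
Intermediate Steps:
O(o) = 1 (O(o) = (2*o)/((2*o)) = (2*o)*(1/(2*o)) = 1)
N(c, R) = (-5 + c)² (N(c, R) = (c - 5)² = (-5 + c)²)
1/(b + N(O(-29), u(-24))) = 1/(108327 + (-5 + 1)²) = 1/(108327 + (-4)²) = 1/(108327 + 16) = 1/108343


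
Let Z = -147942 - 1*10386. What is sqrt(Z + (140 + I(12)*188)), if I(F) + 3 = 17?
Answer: 6*I*sqrt(4321) ≈ 394.41*I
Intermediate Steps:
I(F) = 14 (I(F) = -3 + 17 = 14)
Z = -158328 (Z = -147942 - 10386 = -158328)
sqrt(Z + (140 + I(12)*188)) = sqrt(-158328 + (140 + 14*188)) = sqrt(-158328 + (140 + 2632)) = sqrt(-158328 + 2772) = sqrt(-155556) = 6*I*sqrt(4321)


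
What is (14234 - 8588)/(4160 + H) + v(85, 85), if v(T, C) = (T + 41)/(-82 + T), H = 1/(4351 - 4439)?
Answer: 15872166/366079 ≈ 43.357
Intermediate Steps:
H = -1/88 (H = 1/(-88) = -1/88 ≈ -0.011364)
v(T, C) = (41 + T)/(-82 + T)
(14234 - 8588)/(4160 + H) + v(85, 85) = (14234 - 8588)/(4160 - 1/88) + (41 + 85)/(-82 + 85) = 5646/(366079/88) + 126/3 = 5646*(88/366079) + (⅓)*126 = 496848/366079 + 42 = 15872166/366079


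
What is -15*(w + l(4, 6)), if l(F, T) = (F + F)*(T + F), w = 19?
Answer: -1485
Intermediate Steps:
l(F, T) = 2*F*(F + T) (l(F, T) = (2*F)*(F + T) = 2*F*(F + T))
-15*(w + l(4, 6)) = -15*(19 + 2*4*(4 + 6)) = -15*(19 + 2*4*10) = -15*(19 + 80) = -15*99 = -1485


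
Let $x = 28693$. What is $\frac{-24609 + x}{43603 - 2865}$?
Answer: $\frac{2042}{20369} \approx 0.10025$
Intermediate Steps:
$\frac{-24609 + x}{43603 - 2865} = \frac{-24609 + 28693}{43603 - 2865} = \frac{4084}{40738} = 4084 \cdot \frac{1}{40738} = \frac{2042}{20369}$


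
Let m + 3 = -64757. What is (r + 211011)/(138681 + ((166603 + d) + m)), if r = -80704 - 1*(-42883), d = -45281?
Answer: 57730/65081 ≈ 0.88705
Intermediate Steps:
m = -64760 (m = -3 - 64757 = -64760)
r = -37821 (r = -80704 + 42883 = -37821)
(r + 211011)/(138681 + ((166603 + d) + m)) = (-37821 + 211011)/(138681 + ((166603 - 45281) - 64760)) = 173190/(138681 + (121322 - 64760)) = 173190/(138681 + 56562) = 173190/195243 = 173190*(1/195243) = 57730/65081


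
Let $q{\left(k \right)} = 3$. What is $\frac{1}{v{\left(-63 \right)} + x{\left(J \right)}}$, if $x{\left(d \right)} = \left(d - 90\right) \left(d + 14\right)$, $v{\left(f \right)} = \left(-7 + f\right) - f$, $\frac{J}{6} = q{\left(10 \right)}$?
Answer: $- \frac{1}{2311} \approx -0.00043271$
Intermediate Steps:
$J = 18$ ($J = 6 \cdot 3 = 18$)
$v{\left(f \right)} = -7$
$x{\left(d \right)} = \left(-90 + d\right) \left(14 + d\right)$
$\frac{1}{v{\left(-63 \right)} + x{\left(J \right)}} = \frac{1}{-7 - \left(2628 - 324\right)} = \frac{1}{-7 - 2304} = \frac{1}{-2311} = - \frac{1}{2311}$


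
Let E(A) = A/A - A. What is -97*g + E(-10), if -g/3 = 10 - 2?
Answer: 2339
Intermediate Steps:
E(A) = 1 - A
g = -24 (g = -3*(10 - 2) = -3*8 = -24)
-97*g + E(-10) = -97*(-24) + (1 - 1*(-10)) = 2328 + (1 + 10) = 2328 + 11 = 2339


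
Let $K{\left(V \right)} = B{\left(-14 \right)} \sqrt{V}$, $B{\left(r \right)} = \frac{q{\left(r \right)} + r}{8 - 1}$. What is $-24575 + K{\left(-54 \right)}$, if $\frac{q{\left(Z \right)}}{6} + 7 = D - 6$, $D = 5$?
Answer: $-24575 - \frac{186 i \sqrt{6}}{7} \approx -24575.0 - 65.086 i$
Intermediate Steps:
$q{\left(Z \right)} = -48$ ($q{\left(Z \right)} = -42 + 6 \left(5 - 6\right) = -42 + 6 \left(-1\right) = -42 - 6 = -48$)
$B{\left(r \right)} = - \frac{48}{7} + \frac{r}{7}$ ($B{\left(r \right)} = \frac{-48 + r}{8 - 1} = \frac{-48 + r}{7} = \left(-48 + r\right) \frac{1}{7} = - \frac{48}{7} + \frac{r}{7}$)
$K{\left(V \right)} = - \frac{62 \sqrt{V}}{7}$ ($K{\left(V \right)} = \left(- \frac{48}{7} + \frac{1}{7} \left(-14\right)\right) \sqrt{V} = \left(- \frac{48}{7} - 2\right) \sqrt{V} = - \frac{62 \sqrt{V}}{7}$)
$-24575 + K{\left(-54 \right)} = -24575 - \frac{62 \sqrt{-54}}{7} = -24575 - \frac{62 \cdot 3 i \sqrt{6}}{7} = -24575 - \frac{186 i \sqrt{6}}{7}$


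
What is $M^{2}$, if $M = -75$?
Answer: $5625$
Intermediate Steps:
$M^{2} = \left(-75\right)^{2} = 5625$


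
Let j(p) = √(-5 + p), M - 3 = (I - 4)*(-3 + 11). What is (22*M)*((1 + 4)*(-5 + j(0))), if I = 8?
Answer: -19250 + 3850*I*√5 ≈ -19250.0 + 8608.9*I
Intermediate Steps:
M = 35 (M = 3 + (8 - 4)*(-3 + 11) = 3 + 4*8 = 3 + 32 = 35)
(22*M)*((1 + 4)*(-5 + j(0))) = (22*35)*((1 + 4)*(-5 + √(-5 + 0))) = 770*(5*(-5 + √(-5))) = 770*(5*(-5 + I*√5)) = 770*(-25 + 5*I*√5) = -19250 + 3850*I*√5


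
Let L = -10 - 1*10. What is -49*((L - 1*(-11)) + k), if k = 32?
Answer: -1127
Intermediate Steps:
L = -20 (L = -10 - 10 = -20)
-49*((L - 1*(-11)) + k) = -49*((-20 - 1*(-11)) + 32) = -49*((-20 + 11) + 32) = -49*(-9 + 32) = -49*23 = -1127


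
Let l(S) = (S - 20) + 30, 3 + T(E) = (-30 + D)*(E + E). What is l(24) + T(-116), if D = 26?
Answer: 959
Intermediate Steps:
T(E) = -3 - 8*E (T(E) = -3 + (-30 + 26)*(E + E) = -3 - 8*E)
l(S) = 10 + S (l(S) = (-20 + S) + 30 = 10 + S)
l(24) + T(-116) = (10 + 24) + (-3 - 8*(-116)) = 34 + (-3 + 928) = 34 + 925 = 959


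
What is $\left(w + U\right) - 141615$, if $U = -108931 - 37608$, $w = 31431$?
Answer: $-256723$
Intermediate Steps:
$U = -146539$ ($U = -108931 - 37608 = -146539$)
$\left(w + U\right) - 141615 = \left(31431 - 146539\right) - 141615 = -115108 - 141615 = -256723$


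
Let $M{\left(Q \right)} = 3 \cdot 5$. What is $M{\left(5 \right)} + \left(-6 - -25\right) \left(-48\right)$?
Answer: $-897$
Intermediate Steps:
$M{\left(Q \right)} = 15$
$M{\left(5 \right)} + \left(-6 - -25\right) \left(-48\right) = 15 + \left(-6 - -25\right) \left(-48\right) = 15 + \left(-6 + 25\right) \left(-48\right) = 15 + 19 \left(-48\right) = 15 - 912 = -897$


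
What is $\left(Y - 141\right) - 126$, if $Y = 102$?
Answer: $-165$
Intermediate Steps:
$\left(Y - 141\right) - 126 = \left(102 - 141\right) - 126 = -39 - 126 = -165$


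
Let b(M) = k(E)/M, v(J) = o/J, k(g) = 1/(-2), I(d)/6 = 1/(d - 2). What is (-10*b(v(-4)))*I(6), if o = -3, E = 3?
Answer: 10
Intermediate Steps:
I(d) = 6/(-2 + d) (I(d) = 6/(d - 2) = 6/(-2 + d))
k(g) = -½
v(J) = -3/J
b(M) = -1/(2*M)
(-10*b(v(-4)))*I(6) = (-(-5)/((-3/(-4))))*(6/(-2 + 6)) = (-(-5)/((-3*(-¼))))*(6/4) = (-(-5)/¾)*(6*(¼)) = -(-5)*4/3*(3/2) = -10*(-⅔)*(3/2) = (20/3)*(3/2) = 10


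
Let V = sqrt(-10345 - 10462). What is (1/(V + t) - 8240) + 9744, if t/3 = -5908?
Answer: 472498100708/314160983 - I*sqrt(20807)/314160983 ≈ 1504.0 - 4.5915e-7*I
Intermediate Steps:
t = -17724 (t = 3*(-5908) = -17724)
V = I*sqrt(20807) (V = sqrt(-20807) = I*sqrt(20807) ≈ 144.25*I)
(1/(V + t) - 8240) + 9744 = (1/(I*sqrt(20807) - 17724) - 8240) + 9744 = (1/(-17724 + I*sqrt(20807)) - 8240) + 9744 = (-8240 + 1/(-17724 + I*sqrt(20807))) + 9744 = 1504 + 1/(-17724 + I*sqrt(20807))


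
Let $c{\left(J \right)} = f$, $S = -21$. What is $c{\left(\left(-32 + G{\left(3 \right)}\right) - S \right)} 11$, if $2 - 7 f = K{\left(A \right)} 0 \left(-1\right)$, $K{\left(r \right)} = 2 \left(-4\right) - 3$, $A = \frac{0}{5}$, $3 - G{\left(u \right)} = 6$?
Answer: $\frac{22}{7} \approx 3.1429$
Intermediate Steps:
$G{\left(u \right)} = -3$ ($G{\left(u \right)} = 3 - 6 = -3$)
$A = 0$ ($A = 0 \cdot \frac{1}{5} = 0$)
$K{\left(r \right)} = -11$ ($K{\left(r \right)} = -8 - 3 = -11$)
$f = \frac{2}{7}$ ($f = \frac{2}{7} - \frac{\left(-11\right) 0 \left(-1\right)}{7} = \frac{2}{7} - \frac{0 \left(-1\right)}{7} = \frac{2}{7} - 0 = \frac{2}{7} + 0 = \frac{2}{7} \approx 0.28571$)
$c{\left(J \right)} = \frac{2}{7}$
$c{\left(\left(-32 + G{\left(3 \right)}\right) - S \right)} 11 = \frac{2}{7} \cdot 11 = \frac{22}{7}$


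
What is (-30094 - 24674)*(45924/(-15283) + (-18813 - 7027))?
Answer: 21631095014592/15283 ≈ 1.4154e+9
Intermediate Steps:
(-30094 - 24674)*(45924/(-15283) + (-18813 - 7027)) = -54768*(45924*(-1/15283) - 25840) = -54768*(-45924/15283 - 25840) = -54768*(-394958644/15283) = 21631095014592/15283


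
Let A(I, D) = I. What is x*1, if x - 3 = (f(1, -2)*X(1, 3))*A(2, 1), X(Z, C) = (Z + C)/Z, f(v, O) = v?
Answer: 11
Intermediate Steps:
X(Z, C) = (C + Z)/Z
x = 11 (x = 3 + (1*((3 + 1)/1))*2 = 3 + (1*(1*4))*2 = 3 + (1*4)*2 = 3 + 4*2 = 3 + 8 = 11)
x*1 = 11*1 = 11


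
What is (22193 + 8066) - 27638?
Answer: 2621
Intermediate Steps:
(22193 + 8066) - 27638 = 30259 - 27638 = 2621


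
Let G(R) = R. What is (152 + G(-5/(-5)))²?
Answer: 23409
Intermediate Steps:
(152 + G(-5/(-5)))² = (152 - 5/(-5))² = (152 - 5*(-⅕))² = (152 + 1)² = 153² = 23409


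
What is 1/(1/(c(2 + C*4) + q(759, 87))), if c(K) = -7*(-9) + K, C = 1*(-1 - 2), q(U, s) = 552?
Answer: 605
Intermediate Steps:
C = -3 (C = 1*(-3) = -3)
c(K) = 63 + K
1/(1/(c(2 + C*4) + q(759, 87))) = 1/(1/((63 + (2 - 3*4)) + 552)) = 1/(1/((63 + (2 - 12)) + 552)) = 1/(1/((63 - 10) + 552)) = 1/(1/(53 + 552)) = 1/(1/605) = 605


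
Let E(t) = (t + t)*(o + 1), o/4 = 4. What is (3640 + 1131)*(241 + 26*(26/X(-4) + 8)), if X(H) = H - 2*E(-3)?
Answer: 107915249/50 ≈ 2.1583e+6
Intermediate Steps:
o = 16 (o = 4*4 = 16)
E(t) = 34*t (E(t) = (t + t)*(16 + 1) = (2*t)*17 = 34*t)
X(H) = 204 + H (X(H) = H - 68*(-3) = H - 2*(-102) = H + 204 = 204 + H)
(3640 + 1131)*(241 + 26*(26/X(-4) + 8)) = (3640 + 1131)*(241 + 26*(26/(204 - 4) + 8)) = 4771*(241 + 26*(26/200 + 8)) = 4771*(241 + 26*(26*(1/200) + 8)) = 4771*(241 + 26*(13/100 + 8)) = 4771*(241 + 26*(813/100)) = 4771*(241 + 10569/50) = 4771*(22619/50) = 107915249/50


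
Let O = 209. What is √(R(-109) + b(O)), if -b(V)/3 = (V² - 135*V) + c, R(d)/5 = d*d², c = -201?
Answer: 2*I*√1630235 ≈ 2553.6*I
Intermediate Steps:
R(d) = 5*d³ (R(d) = 5*(d*d²) = 5*d³)
b(V) = 603 - 3*V² + 405*V (b(V) = -3*((V² - 135*V) - 201) = -3*(-201 + V² - 135*V) = 603 - 3*V² + 405*V)
√(R(-109) + b(O)) = √(5*(-109)³ + (603 - 3*209² + 405*209)) = √(5*(-1295029) + (603 - 3*43681 + 84645)) = √(-6475145 + (603 - 131043 + 84645)) = √(-6475145 - 45795) = √(-6520940) = 2*I*√1630235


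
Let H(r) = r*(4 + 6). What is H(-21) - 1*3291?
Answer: -3501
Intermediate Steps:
H(r) = 10*r (H(r) = r*10 = 10*r)
H(-21) - 1*3291 = 10*(-21) - 1*3291 = -210 - 3291 = -3501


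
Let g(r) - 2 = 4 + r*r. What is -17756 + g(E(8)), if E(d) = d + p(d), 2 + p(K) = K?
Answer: -17554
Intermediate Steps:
p(K) = -2 + K
E(d) = -2 + 2*d (E(d) = d + (-2 + d) = -2 + 2*d)
g(r) = 6 + r**2 (g(r) = 2 + (4 + r*r) = 2 + (4 + r**2) = 6 + r**2)
-17756 + g(E(8)) = -17756 + (6 + (-2 + 2*8)**2) = -17756 + (6 + (-2 + 16)**2) = -17756 + (6 + 14**2) = -17756 + (6 + 196) = -17756 + 202 = -17554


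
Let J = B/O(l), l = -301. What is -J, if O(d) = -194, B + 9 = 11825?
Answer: 5908/97 ≈ 60.907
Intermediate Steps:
B = 11816 (B = -9 + 11825 = 11816)
J = -5908/97 (J = 11816/(-194) = 11816*(-1/194) = -5908/97 ≈ -60.907)
-J = -1*(-5908/97) = 5908/97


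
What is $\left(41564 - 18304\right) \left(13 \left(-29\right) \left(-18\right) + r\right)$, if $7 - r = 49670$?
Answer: $-997319020$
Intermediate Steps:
$r = -49663$ ($r = 7 - 49670 = -49663$)
$\left(41564 - 18304\right) \left(13 \left(-29\right) \left(-18\right) + r\right) = \left(41564 - 18304\right) \left(13 \left(-29\right) \left(-18\right) - 49663\right) = 23260 \left(\left(-377\right) \left(-18\right) - 49663\right) = 23260 \left(6786 - 49663\right) = 23260 \left(-42877\right) = -997319020$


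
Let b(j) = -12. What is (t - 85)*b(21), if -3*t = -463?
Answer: -832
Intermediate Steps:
t = 463/3 (t = -1/3*(-463) = 463/3 ≈ 154.33)
(t - 85)*b(21) = (463/3 - 85)*(-12) = (208/3)*(-12) = -832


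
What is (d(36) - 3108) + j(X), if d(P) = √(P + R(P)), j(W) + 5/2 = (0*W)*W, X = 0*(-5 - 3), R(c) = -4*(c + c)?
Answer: -6221/2 + 6*I*√7 ≈ -3110.5 + 15.875*I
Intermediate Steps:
R(c) = -8*c
X = 0 (X = 0*(-8) = 0)
j(W) = -5/2 (j(W) = -5/2 + (0*W)*W = -5/2 + 0*W = -5/2 + 0 = -5/2)
d(P) = √7*√(-P) (d(P) = √(P - 8*P) = √(-7*P) = √7*√(-P))
(d(36) - 3108) + j(X) = (√7*√(-1*36) - 3108) - 5/2 = (√7*√(-36) - 3108) - 5/2 = (√7*(6*I) - 3108) - 5/2 = (6*I*√7 - 3108) - 5/2 = (-3108 + 6*I*√7) - 5/2 = -6221/2 + 6*I*√7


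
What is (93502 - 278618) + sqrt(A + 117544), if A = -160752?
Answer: -185116 + 2*I*sqrt(10802) ≈ -1.8512e+5 + 207.87*I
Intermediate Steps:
(93502 - 278618) + sqrt(A + 117544) = (93502 - 278618) + sqrt(-160752 + 117544) = -185116 + sqrt(-43208) = -185116 + 2*I*sqrt(10802)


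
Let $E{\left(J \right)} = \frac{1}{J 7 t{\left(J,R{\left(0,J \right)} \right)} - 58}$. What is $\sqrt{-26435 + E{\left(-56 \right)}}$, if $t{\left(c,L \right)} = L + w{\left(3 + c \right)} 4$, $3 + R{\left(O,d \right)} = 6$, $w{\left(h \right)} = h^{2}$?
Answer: $\frac{i \sqrt{513119153284006206}}{4405746} \approx 162.59 i$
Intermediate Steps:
$R{\left(O,d \right)} = 3$ ($R{\left(O,d \right)} = -3 + 6 = 3$)
$t{\left(c,L \right)} = L + 4 \left(3 + c\right)^{2}$ ($t{\left(c,L \right)} = L + \left(3 + c\right)^{2} \cdot 4 = L + 4 \left(3 + c\right)^{2}$)
$E{\left(J \right)} = \frac{1}{-58 + 7 J \left(3 + 4 \left(3 + J\right)^{2}\right)}$ ($E{\left(J \right)} = \frac{1}{J 7 \left(3 + 4 \left(3 + J\right)^{2}\right) - 58} = \frac{1}{7 J \left(3 + 4 \left(3 + J\right)^{2}\right) - 58} = \frac{1}{-58 + 7 J \left(3 + 4 \left(3 + J\right)^{2}\right)}$)
$\sqrt{-26435 + E{\left(-56 \right)}} = \sqrt{-26435 + \frac{1}{-58 + 7 \left(-56\right) \left(3 + 4 \left(3 - 56\right)^{2}\right)}} = \sqrt{-26435 + \frac{1}{-58 + 7 \left(-56\right) \left(3 + 4 \left(-53\right)^{2}\right)}} = \sqrt{-26435 + \frac{1}{-58 + 7 \left(-56\right) \left(3 + 4 \cdot 2809\right)}} = \sqrt{-26435 + \frac{1}{-58 + 7 \left(-56\right) \left(3 + 11236\right)}} = \sqrt{-26435 + \frac{1}{-58 + 7 \left(-56\right) 11239}} = \sqrt{-26435 + \frac{1}{-58 - 4405688}} = \sqrt{-26435 + \frac{1}{-4405746}} = \sqrt{-26435 - \frac{1}{4405746}} = \sqrt{- \frac{116465895511}{4405746}} = \frac{i \sqrt{513119153284006206}}{4405746}$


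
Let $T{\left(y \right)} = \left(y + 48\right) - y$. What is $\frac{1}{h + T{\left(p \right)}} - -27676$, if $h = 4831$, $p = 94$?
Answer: $\frac{135031205}{4879} \approx 27676.0$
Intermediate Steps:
$T{\left(y \right)} = 48$ ($T{\left(y \right)} = \left(48 + y\right) - y = 48$)
$\frac{1}{h + T{\left(p \right)}} - -27676 = \frac{1}{4831 + 48} - -27676 = \frac{1}{4879} + 27676 = \frac{135031205}{4879}$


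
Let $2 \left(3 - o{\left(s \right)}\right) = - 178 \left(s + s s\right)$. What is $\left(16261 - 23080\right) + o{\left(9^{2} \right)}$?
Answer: $584322$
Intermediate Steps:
$o{\left(s \right)} = 3 + 89 s + 89 s^{2}$ ($o{\left(s \right)} = 3 - \frac{\left(-178\right) \left(s + s s\right)}{2} = 3 - \frac{\left(-178\right) \left(s + s^{2}\right)}{2} = 3 - \frac{- 178 s - 178 s^{2}}{2} = 3 + \left(89 s + 89 s^{2}\right) = 3 + 89 s + 89 s^{2}$)
$\left(16261 - 23080\right) + o{\left(9^{2} \right)} = \left(16261 - 23080\right) + \left(3 + 89 \cdot 9^{2} + 89 \left(9^{2}\right)^{2}\right) = -6819 + \left(3 + 89 \cdot 81 + 89 \cdot 81^{2}\right) = -6819 + \left(3 + 7209 + 89 \cdot 6561\right) = -6819 + \left(3 + 7209 + 583929\right) = -6819 + 591141 = 584322$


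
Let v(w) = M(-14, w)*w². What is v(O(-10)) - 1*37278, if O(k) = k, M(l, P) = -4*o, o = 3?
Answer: -38478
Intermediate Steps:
M(l, P) = -12 (M(l, P) = -4*3 = -12)
v(w) = -12*w²
v(O(-10)) - 1*37278 = -12*(-10)² - 1*37278 = -12*100 - 37278 = -1200 - 37278 = -38478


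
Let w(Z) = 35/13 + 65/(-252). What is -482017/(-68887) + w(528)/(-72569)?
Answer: 1259255663153/179966185308 ≈ 6.9972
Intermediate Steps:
w(Z) = 7975/3276 (w(Z) = 35*(1/13) + 65*(-1/252) = 35/13 - 65/252 = 7975/3276)
-482017/(-68887) + w(528)/(-72569) = -482017/(-68887) + (7975/3276)/(-72569) = -482017*(-1/68887) + (7975/3276)*(-1/72569) = 482017/68887 - 7975/237736044 = 1259255663153/179966185308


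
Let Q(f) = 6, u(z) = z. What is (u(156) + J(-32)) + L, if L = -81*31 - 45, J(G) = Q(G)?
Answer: -2394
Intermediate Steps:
J(G) = 6
L = -2556 (L = -2511 - 45 = -2556)
(u(156) + J(-32)) + L = (156 + 6) - 2556 = 162 - 2556 = -2394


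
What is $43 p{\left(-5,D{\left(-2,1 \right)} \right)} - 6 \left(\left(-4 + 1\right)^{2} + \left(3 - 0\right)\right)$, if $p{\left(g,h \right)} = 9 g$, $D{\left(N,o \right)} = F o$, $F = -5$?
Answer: $-2007$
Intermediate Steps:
$D{\left(N,o \right)} = - 5 o$
$43 p{\left(-5,D{\left(-2,1 \right)} \right)} - 6 \left(\left(-4 + 1\right)^{2} + \left(3 - 0\right)\right) = 43 \cdot 9 \left(-5\right) - 6 \left(\left(-4 + 1\right)^{2} + \left(3 - 0\right)\right) = 43 \left(-45\right) - 6 \left(\left(-3\right)^{2} + \left(3 + 0\right)\right) = -1935 - 6 \left(9 + 3\right) = -1935 - 72 = -2007$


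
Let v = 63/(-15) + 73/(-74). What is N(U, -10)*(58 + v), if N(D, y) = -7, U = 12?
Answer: -136787/370 ≈ -369.69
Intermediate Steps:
v = -1919/370 (v = 63*(-1/15) + 73*(-1/74) = -21/5 - 73/74 = -1919/370 ≈ -5.1865)
N(U, -10)*(58 + v) = -7*(58 - 1919/370) = -7*19541/370 = -136787/370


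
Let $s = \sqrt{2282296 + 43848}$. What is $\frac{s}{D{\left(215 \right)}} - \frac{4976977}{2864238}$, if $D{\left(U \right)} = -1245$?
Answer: $- \frac{4976977}{2864238} - \frac{8 \sqrt{36346}}{1245} \approx -2.9627$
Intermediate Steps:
$s = 8 \sqrt{36346}$ ($s = \sqrt{2326144} = 8 \sqrt{36346} \approx 1525.2$)
$\frac{s}{D{\left(215 \right)}} - \frac{4976977}{2864238} = \frac{8 \sqrt{36346}}{-1245} - \frac{4976977}{2864238} = 8 \sqrt{36346} \left(- \frac{1}{1245}\right) - \frac{4976977}{2864238} = - \frac{8 \sqrt{36346}}{1245} - \frac{4976977}{2864238} = - \frac{4976977}{2864238} - \frac{8 \sqrt{36346}}{1245}$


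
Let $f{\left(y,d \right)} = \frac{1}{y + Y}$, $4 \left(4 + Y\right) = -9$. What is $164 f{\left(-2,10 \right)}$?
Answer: $- \frac{656}{33} \approx -19.879$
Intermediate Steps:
$Y = - \frac{25}{4}$ ($Y = -4 + \frac{1}{4} \left(-9\right) = -4 - \frac{9}{4} = - \frac{25}{4} \approx -6.25$)
$f{\left(y,d \right)} = \frac{1}{- \frac{25}{4} + y}$ ($f{\left(y,d \right)} = \frac{1}{y - \frac{25}{4}} = \frac{1}{- \frac{25}{4} + y}$)
$164 f{\left(-2,10 \right)} = 164 \frac{4}{-25 + 4 \left(-2\right)} = 164 \frac{4}{-25 - 8} = 164 \frac{4}{-33} = 164 \cdot 4 \left(- \frac{1}{33}\right) = 164 \left(- \frac{4}{33}\right) = - \frac{656}{33}$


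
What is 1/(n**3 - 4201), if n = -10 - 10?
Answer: -1/12201 ≈ -8.1960e-5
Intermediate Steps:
n = -20
1/(n**3 - 4201) = 1/((-20)**3 - 4201) = 1/(-8000 - 4201) = 1/(-12201) = -1/12201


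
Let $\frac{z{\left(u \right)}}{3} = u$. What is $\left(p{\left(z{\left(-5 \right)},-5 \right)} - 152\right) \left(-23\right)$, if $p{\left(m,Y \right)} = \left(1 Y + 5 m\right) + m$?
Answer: $5681$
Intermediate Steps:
$z{\left(u \right)} = 3 u$
$p{\left(m,Y \right)} = Y + 6 m$ ($p{\left(m,Y \right)} = \left(Y + 5 m\right) + m = Y + 6 m$)
$\left(p{\left(z{\left(-5 \right)},-5 \right)} - 152\right) \left(-23\right) = \left(\left(-5 + 6 \cdot 3 \left(-5\right)\right) - 152\right) \left(-23\right) = \left(\left(-5 + 6 \left(-15\right)\right) - 152\right) \left(-23\right) = \left(\left(-5 - 90\right) - 152\right) \left(-23\right) = \left(-95 - 152\right) \left(-23\right) = \left(-247\right) \left(-23\right) = 5681$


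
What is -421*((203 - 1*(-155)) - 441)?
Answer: 34943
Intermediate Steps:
-421*((203 - 1*(-155)) - 441) = -421*((203 + 155) - 441) = -421*(358 - 441) = -421*(-83) = 34943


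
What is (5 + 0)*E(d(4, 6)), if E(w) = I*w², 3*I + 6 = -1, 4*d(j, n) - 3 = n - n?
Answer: -105/16 ≈ -6.5625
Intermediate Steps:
d(j, n) = ¾ (d(j, n) = ¾ + (n - n)/4 = ¾ + (¼)*0 = ¾ + 0 = ¾)
I = -7/3 (I = -2 + (⅓)*(-1) = -2 - ⅓ = -7/3 ≈ -2.3333)
E(w) = -7*w²/3
(5 + 0)*E(d(4, 6)) = (5 + 0)*(-7*(¾)²/3) = 5*(-7/3*9/16) = 5*(-21/16) = -105/16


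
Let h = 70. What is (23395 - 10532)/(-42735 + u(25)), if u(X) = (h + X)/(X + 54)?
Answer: -1016177/3375970 ≈ -0.30100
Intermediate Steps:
u(X) = (70 + X)/(54 + X) (u(X) = (70 + X)/(X + 54) = (70 + X)/(54 + X))
(23395 - 10532)/(-42735 + u(25)) = (23395 - 10532)/(-42735 + (70 + 25)/(54 + 25)) = 12863/(-42735 + 95/79) = 12863/(-3375970/79) = 12863*(-79/3375970) = -1016177/3375970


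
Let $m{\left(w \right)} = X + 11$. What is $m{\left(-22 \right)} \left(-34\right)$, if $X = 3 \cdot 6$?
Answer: $-986$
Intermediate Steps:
$X = 18$
$m{\left(w \right)} = 29$ ($m{\left(w \right)} = 18 + 11 = 29$)
$m{\left(-22 \right)} \left(-34\right) = 29 \left(-34\right) = -986$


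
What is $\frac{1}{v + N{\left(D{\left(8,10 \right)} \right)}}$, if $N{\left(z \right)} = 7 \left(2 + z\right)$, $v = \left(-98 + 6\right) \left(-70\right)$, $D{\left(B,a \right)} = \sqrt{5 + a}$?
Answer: $\frac{922}{5950483} - \frac{\sqrt{15}}{5950483} \approx 0.00015429$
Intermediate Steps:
$v = 6440$ ($v = \left(-92\right) \left(-70\right) = 6440$)
$N{\left(z \right)} = 14 + 7 z$
$\frac{1}{v + N{\left(D{\left(8,10 \right)} \right)}} = \frac{1}{6440 + \left(14 + 7 \sqrt{5 + 10}\right)} = \frac{1}{6440 + \left(14 + 7 \sqrt{15}\right)} = \frac{1}{6454 + 7 \sqrt{15}}$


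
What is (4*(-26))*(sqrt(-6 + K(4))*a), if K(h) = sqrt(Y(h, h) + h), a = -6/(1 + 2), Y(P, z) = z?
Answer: 208*sqrt(-6 + 2*sqrt(2)) ≈ 370.43*I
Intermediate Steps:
a = -2 (a = -6/3 = -6*1/3 = -2)
K(h) = sqrt(2)*sqrt(h) (K(h) = sqrt(h + h) = sqrt(2*h) = sqrt(2)*sqrt(h))
(4*(-26))*(sqrt(-6 + K(4))*a) = (4*(-26))*(sqrt(-6 + sqrt(2)*sqrt(4))*(-2)) = -104*sqrt(-6 + sqrt(2)*2)*(-2) = -104*sqrt(-6 + 2*sqrt(2))*(-2) = -(-208)*sqrt(-6 + 2*sqrt(2)) = 208*sqrt(-6 + 2*sqrt(2))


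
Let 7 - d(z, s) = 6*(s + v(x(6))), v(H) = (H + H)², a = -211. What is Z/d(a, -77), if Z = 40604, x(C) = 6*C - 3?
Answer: -40604/25667 ≈ -1.5820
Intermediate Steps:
x(C) = -3 + 6*C
v(H) = 4*H² (v(H) = (2*H)² = 4*H²)
d(z, s) = -26129 - 6*s (d(z, s) = 7 - 6*(s + 4*(-3 + 6*6)²) = 7 - 6*(s + 4*(-3 + 36)²) = 7 - 6*(s + 4*33²) = 7 - 6*(s + 4*1089) = 7 - 6*(s + 4356) = 7 - 6*(4356 + s) = 7 - (26136 + 6*s) = 7 + (-26136 - 6*s) = -26129 - 6*s)
Z/d(a, -77) = 40604/(-26129 - 6*(-77)) = 40604/(-26129 + 462) = 40604/(-25667) = 40604*(-1/25667) = -40604/25667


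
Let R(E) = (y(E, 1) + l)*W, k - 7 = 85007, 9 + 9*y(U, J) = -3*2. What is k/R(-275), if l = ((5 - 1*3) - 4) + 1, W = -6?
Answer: 42507/8 ≈ 5313.4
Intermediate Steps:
y(U, J) = -5/3 (y(U, J) = -1 + (-3*2)/9 = -1 + (⅑)*(-6) = -1 - ⅔ = -5/3)
k = 85014 (k = 7 + 85007 = 85014)
l = -1 (l = ((5 - 3) - 4) + 1 = (2 - 4) + 1 = -2 + 1 = -1)
R(E) = 16 (R(E) = (-5/3 - 1)*(-6) = -8/3*(-6) = 16)
k/R(-275) = 85014/16 = 85014*(1/16) = 42507/8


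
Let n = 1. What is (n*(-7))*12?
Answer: -84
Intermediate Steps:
(n*(-7))*12 = (1*(-7))*12 = -7*12 = -84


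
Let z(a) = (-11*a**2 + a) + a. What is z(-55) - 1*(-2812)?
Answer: -30573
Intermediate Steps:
z(a) = -11*a**2 + 2*a (z(a) = (a - 11*a**2) + a = -11*a**2 + 2*a)
z(-55) - 1*(-2812) = -55*(2 - 11*(-55)) - 1*(-2812) = -55*(2 + 605) + 2812 = -55*607 + 2812 = -33385 + 2812 = -30573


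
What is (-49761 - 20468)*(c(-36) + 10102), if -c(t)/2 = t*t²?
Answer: -7262661806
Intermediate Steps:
c(t) = -2*t³ (c(t) = -2*t*t² = -2*t³)
(-49761 - 20468)*(c(-36) + 10102) = (-49761 - 20468)*(-2*(-36)³ + 10102) = -70229*(-2*(-46656) + 10102) = -70229*(93312 + 10102) = -70229*103414 = -7262661806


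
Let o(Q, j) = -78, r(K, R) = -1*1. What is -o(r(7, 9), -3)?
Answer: 78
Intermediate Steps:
r(K, R) = -1
-o(r(7, 9), -3) = -1*(-78) = 78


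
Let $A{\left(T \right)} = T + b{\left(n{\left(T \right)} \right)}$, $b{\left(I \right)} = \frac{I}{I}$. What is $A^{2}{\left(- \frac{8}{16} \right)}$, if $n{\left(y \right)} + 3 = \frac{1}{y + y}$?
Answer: $\frac{1}{4} \approx 0.25$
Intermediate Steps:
$n{\left(y \right)} = -3 + \frac{1}{2 y}$ ($n{\left(y \right)} = -3 + \frac{1}{y + y} = -3 + \frac{1}{2 y}$)
$b{\left(I \right)} = 1$
$A{\left(T \right)} = 1 + T$ ($A{\left(T \right)} = T + 1 = 1 + T$)
$A^{2}{\left(- \frac{8}{16} \right)} = \left(1 - \frac{8}{16}\right)^{2} = \left(1 - \frac{1}{2}\right)^{2} = \left(\frac{1}{2}\right)^{2} = \frac{1}{4}$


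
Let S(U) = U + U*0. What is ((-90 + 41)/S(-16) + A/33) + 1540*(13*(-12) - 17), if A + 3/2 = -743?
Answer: -140680055/528 ≈ -2.6644e+5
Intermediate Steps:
A = -1489/2 (A = -3/2 - 743 = -1489/2 ≈ -744.50)
S(U) = U (S(U) = U + 0 = U)
((-90 + 41)/S(-16) + A/33) + 1540*(13*(-12) - 17) = ((-90 + 41)/(-16) - 1489/2/33) + 1540*(13*(-12) - 17) = (-49*(-1/16) - 1489/2*1/33) + 1540*(-156 - 17) = (49/16 - 1489/66) + 1540*(-173) = -10295/528 - 266420 = -140680055/528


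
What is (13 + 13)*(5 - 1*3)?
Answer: 52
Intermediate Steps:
(13 + 13)*(5 - 1*3) = 26*(5 - 3) = 26*2 = 52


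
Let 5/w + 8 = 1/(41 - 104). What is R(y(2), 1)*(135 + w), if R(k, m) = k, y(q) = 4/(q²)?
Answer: 13572/101 ≈ 134.38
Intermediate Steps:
w = -63/101 (w = 5/(-8 + 1/(41 - 104)) = 5/(-8 + 1/(-63)) = 5/(-8 - 1/63) = 5/(-505/63) = 5*(-63/505) = -63/101 ≈ -0.62376)
y(q) = 4/q²
R(y(2), 1)*(135 + w) = (4/2²)*(135 - 63/101) = (4*(¼))*(13572/101) = 1*(13572/101) = 13572/101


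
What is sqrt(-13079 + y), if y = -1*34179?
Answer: I*sqrt(47258) ≈ 217.39*I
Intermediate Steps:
y = -34179
sqrt(-13079 + y) = sqrt(-13079 - 34179) = sqrt(-47258) = I*sqrt(47258)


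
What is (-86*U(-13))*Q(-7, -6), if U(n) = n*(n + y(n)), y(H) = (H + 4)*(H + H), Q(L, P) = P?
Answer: -1482468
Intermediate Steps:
y(H) = 2*H*(4 + H) (y(H) = (4 + H)*(2*H) = 2*H*(4 + H))
U(n) = n*(n + 2*n*(4 + n))
(-86*U(-13))*Q(-7, -6) = -86*(-13)²*(9 + 2*(-13))*(-6) = -14534*(9 - 26)*(-6) = -14534*(-17)*(-6) = -86*(-2873)*(-6) = 247078*(-6) = -1482468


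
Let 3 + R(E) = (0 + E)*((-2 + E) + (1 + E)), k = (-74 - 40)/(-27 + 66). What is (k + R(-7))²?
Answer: 1658944/169 ≈ 9816.2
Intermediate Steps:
k = -38/13 (k = -114/39 = -114*1/39 = -38/13 ≈ -2.9231)
R(E) = -3 + E*(-1 + 2*E) (R(E) = -3 + (0 + E)*((-2 + E) + (1 + E)) = -3 + E*(-1 + 2*E))
(k + R(-7))² = (-38/13 + (-3 - 1*(-7) + 2*(-7)²))² = (-38/13 + (-3 + 7 + 2*49))² = (-38/13 + (-3 + 7 + 98))² = (-38/13 + 102)² = (1288/13)² = 1658944/169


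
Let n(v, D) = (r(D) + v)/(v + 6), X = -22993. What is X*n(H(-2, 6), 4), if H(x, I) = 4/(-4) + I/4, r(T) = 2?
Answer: -114965/13 ≈ -8843.5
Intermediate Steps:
H(x, I) = -1 + I/4 (H(x, I) = 4*(-¼) + I*(¼) = -1 + I/4)
n(v, D) = (2 + v)/(6 + v) (n(v, D) = (2 + v)/(v + 6) = (2 + v)/(6 + v))
X*n(H(-2, 6), 4) = -22993*(2 + (-1 + (¼)*6))/(6 + (-1 + (¼)*6)) = -22993*(2 + (-1 + 3/2))/(6 + (-1 + 3/2)) = -22993*(2 + ½)/(6 + ½) = -22993*5/(13/2*2) = -45986*5/(13*2) = -22993*5/13 = -114965/13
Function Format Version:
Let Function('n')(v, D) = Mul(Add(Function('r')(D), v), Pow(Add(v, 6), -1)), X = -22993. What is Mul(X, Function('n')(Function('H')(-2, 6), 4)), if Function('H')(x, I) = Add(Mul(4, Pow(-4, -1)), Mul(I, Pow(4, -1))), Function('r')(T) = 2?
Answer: Rational(-114965, 13) ≈ -8843.5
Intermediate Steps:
Function('H')(x, I) = Add(-1, Mul(Rational(1, 4), I)) (Function('H')(x, I) = Add(Mul(4, Rational(-1, 4)), Mul(I, Rational(1, 4))) = Add(-1, Mul(Rational(1, 4), I)))
Function('n')(v, D) = Mul(Pow(Add(6, v), -1), Add(2, v)) (Function('n')(v, D) = Mul(Add(2, v), Pow(Add(v, 6), -1)) = Mul(Add(2, v), Pow(Add(6, v), -1)) = Mul(Pow(Add(6, v), -1), Add(2, v)))
Mul(X, Function('n')(Function('H')(-2, 6), 4)) = Mul(-22993, Mul(Pow(Add(6, Add(-1, Mul(Rational(1, 4), 6))), -1), Add(2, Add(-1, Mul(Rational(1, 4), 6))))) = Mul(-22993, Mul(Pow(Add(6, Add(-1, Rational(3, 2))), -1), Add(2, Add(-1, Rational(3, 2))))) = Mul(-22993, Mul(Pow(Add(6, Rational(1, 2)), -1), Add(2, Rational(1, 2)))) = Mul(-22993, Mul(Pow(Rational(13, 2), -1), Rational(5, 2))) = Mul(-22993, Mul(Rational(2, 13), Rational(5, 2))) = Mul(-22993, Rational(5, 13)) = Rational(-114965, 13)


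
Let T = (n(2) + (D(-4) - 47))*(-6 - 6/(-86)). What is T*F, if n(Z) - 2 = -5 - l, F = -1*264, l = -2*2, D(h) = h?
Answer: -3366000/43 ≈ -78279.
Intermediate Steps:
l = -4
F = -264
n(Z) = 1 (n(Z) = 2 + (-5 - 1*(-4)) = 2 + (-5 + 4) = 2 - 1 = 1)
T = 12750/43 (T = (1 + (-4 - 47))*(-6 - 6/(-86)) = (1 - 51)*(-6 - 6*(-1/86)) = -50*(-6 + 3/43) = -50*(-255/43) = 12750/43 ≈ 296.51)
T*F = (12750/43)*(-264) = -3366000/43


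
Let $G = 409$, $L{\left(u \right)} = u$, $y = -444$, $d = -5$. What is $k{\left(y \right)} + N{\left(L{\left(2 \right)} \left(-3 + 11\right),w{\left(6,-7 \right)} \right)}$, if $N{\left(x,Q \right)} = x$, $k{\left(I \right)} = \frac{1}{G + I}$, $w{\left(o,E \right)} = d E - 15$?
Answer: $\frac{559}{35} \approx 15.971$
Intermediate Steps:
$w{\left(o,E \right)} = -15 - 5 E$ ($w{\left(o,E \right)} = - 5 E - 15 = -15 - 5 E$)
$k{\left(I \right)} = \frac{1}{409 + I}$
$k{\left(y \right)} + N{\left(L{\left(2 \right)} \left(-3 + 11\right),w{\left(6,-7 \right)} \right)} = \frac{1}{409 - 444} + 2 \left(-3 + 11\right) = \frac{1}{-35} + 2 \cdot 8 = - \frac{1}{35} + 16 = \frac{559}{35}$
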